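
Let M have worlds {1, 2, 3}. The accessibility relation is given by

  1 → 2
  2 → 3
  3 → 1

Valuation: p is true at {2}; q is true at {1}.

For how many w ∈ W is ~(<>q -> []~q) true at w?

1: <>q -> []~q is T. ✗
2: <>q -> []~q is T. ✗
3: <>q -> []~q is F. ✓
Satisfying worlds: {3}.

1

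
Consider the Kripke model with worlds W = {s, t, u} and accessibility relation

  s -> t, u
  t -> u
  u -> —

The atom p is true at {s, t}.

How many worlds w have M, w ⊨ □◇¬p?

s: successors {t, u}; ◇¬p there: t:T, u:F. ✗
t: successors {u}; ◇¬p there: u:F. ✗
u: no successors, so □◇¬p holds vacuously. ✓
Satisfying worlds: {u}.

1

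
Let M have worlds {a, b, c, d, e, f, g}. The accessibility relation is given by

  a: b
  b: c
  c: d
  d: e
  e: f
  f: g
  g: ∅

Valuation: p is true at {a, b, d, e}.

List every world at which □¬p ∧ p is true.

a: □¬p is F, p is T. ✗
b: □¬p is T, p is T. ✓
c: □¬p is F, p is F. ✗
d: □¬p is F, p is T. ✗
e: □¬p is T, p is T. ✓
f: □¬p is T, p is F. ✗
g: □¬p is T, p is F. ✗

{b, e}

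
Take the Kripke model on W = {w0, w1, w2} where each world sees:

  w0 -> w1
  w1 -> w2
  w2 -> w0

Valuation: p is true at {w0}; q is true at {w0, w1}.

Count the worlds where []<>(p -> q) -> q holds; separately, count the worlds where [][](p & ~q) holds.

2 and 0

For []<>(p -> q) -> q:
w0: []<>(p -> q) is T, q is T. ✓
w1: []<>(p -> q) is T, q is T. ✓
w2: []<>(p -> q) is T, q is F. ✗
— 2 worlds.
For [][](p & ~q):
w0: successors {w1}; [](p & ~q) there: w1:F. ✗
w1: successors {w2}; [](p & ~q) there: w2:F. ✗
w2: successors {w0}; [](p & ~q) there: w0:F. ✗
— 0 worlds.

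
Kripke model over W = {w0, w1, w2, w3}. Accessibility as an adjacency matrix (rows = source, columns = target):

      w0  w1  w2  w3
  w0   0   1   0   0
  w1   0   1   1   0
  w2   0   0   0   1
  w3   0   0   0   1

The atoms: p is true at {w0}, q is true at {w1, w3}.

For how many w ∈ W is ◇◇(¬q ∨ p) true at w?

2

w0: successors {w1}; ◇(¬q ∨ p) there: w1:T. ✓
w1: successors {w1, w2}; ◇(¬q ∨ p) there: w1:T, w2:F. ✓
w2: successors {w3}; ◇(¬q ∨ p) there: w3:F. ✗
w3: successors {w3}; ◇(¬q ∨ p) there: w3:F. ✗
Satisfying worlds: {w0, w1}.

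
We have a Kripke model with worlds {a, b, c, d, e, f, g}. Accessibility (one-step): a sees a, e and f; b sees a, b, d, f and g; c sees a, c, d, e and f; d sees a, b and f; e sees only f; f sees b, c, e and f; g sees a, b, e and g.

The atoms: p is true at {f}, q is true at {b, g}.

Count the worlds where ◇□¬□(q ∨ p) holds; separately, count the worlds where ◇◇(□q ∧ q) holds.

For ◇□¬□(q ∨ p):
a: successors {a, e, f}; □¬□(q ∨ p) there: a:F, e:T, f:F. ✓
b: successors {a, b, d, f, g}; □¬□(q ∨ p) there: a:F, b:T, d:T, f:F, g:F. ✓
c: successors {a, c, d, e, f}; □¬□(q ∨ p) there: a:F, c:F, d:T, e:T, f:F. ✓
d: successors {a, b, f}; □¬□(q ∨ p) there: a:F, b:T, f:F. ✓
e: successors {f}; □¬□(q ∨ p) there: f:F. ✗
f: successors {b, c, e, f}; □¬□(q ∨ p) there: b:T, c:F, e:T, f:F. ✓
g: successors {a, b, e, g}; □¬□(q ∨ p) there: a:F, b:T, e:T, g:F. ✓
— 6 worlds.
For ◇◇(□q ∧ q):
a: successors {a, e, f}; ◇(□q ∧ q) there: a:F, e:F, f:F. ✗
b: successors {a, b, d, f, g}; ◇(□q ∧ q) there: a:F, b:F, d:F, f:F, g:F. ✗
c: successors {a, c, d, e, f}; ◇(□q ∧ q) there: a:F, c:F, d:F, e:F, f:F. ✗
d: successors {a, b, f}; ◇(□q ∧ q) there: a:F, b:F, f:F. ✗
e: successors {f}; ◇(□q ∧ q) there: f:F. ✗
f: successors {b, c, e, f}; ◇(□q ∧ q) there: b:F, c:F, e:F, f:F. ✗
g: successors {a, b, e, g}; ◇(□q ∧ q) there: a:F, b:F, e:F, g:F. ✗
— 0 worlds.

6 and 0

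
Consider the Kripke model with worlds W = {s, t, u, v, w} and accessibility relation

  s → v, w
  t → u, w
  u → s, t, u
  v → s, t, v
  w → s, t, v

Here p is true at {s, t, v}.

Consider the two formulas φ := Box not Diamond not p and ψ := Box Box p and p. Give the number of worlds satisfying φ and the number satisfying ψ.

1 and 1

For Box not Diamond not p:
s: successors {v, w}; not Diamond not p there: v:T, w:T. ✓
t: successors {u, w}; not Diamond not p there: u:F, w:T. ✗
u: successors {s, t, u}; not Diamond not p there: s:F, t:F, u:F. ✗
v: successors {s, t, v}; not Diamond not p there: s:F, t:F, v:T. ✗
w: successors {s, t, v}; not Diamond not p there: s:F, t:F, v:T. ✗
— 1 world.
For Box Box p and p:
s: Box Box p is T, p is T. ✓
t: Box Box p is F, p is T. ✗
u: Box Box p is F, p is F. ✗
v: Box Box p is F, p is T. ✗
w: Box Box p is F, p is F. ✗
— 1 world.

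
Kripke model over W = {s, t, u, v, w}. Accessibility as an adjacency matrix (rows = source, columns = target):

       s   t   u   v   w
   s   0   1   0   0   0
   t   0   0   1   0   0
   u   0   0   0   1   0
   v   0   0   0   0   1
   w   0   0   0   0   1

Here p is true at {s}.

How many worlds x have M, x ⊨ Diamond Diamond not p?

s: successors {t}; Diamond not p there: t:T. ✓
t: successors {u}; Diamond not p there: u:T. ✓
u: successors {v}; Diamond not p there: v:T. ✓
v: successors {w}; Diamond not p there: w:T. ✓
w: successors {w}; Diamond not p there: w:T. ✓
Satisfying worlds: {s, t, u, v, w}.

5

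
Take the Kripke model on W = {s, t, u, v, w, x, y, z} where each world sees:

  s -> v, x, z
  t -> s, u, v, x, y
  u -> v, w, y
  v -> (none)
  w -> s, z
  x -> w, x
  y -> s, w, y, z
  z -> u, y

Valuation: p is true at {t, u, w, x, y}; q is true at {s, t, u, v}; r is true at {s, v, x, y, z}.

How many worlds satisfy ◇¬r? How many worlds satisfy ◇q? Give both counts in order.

For ◇¬r:
s: successors {v, x, z}; ¬r there: v:F, x:F, z:F. ✗
t: successors {s, u, v, x, y}; ¬r there: s:F, u:T, v:F, x:F, y:F. ✓
u: successors {v, w, y}; ¬r there: v:F, w:T, y:F. ✓
v: no successors, so ◇¬r fails. ✗
w: successors {s, z}; ¬r there: s:F, z:F. ✗
x: successors {w, x}; ¬r there: w:T, x:F. ✓
y: successors {s, w, y, z}; ¬r there: s:F, w:T, y:F, z:F. ✓
z: successors {u, y}; ¬r there: u:T, y:F. ✓
— 5 worlds.
For ◇q:
s: successors {v, x, z}; q there: v:T, x:F, z:F. ✓
t: successors {s, u, v, x, y}; q there: s:T, u:T, v:T, x:F, y:F. ✓
u: successors {v, w, y}; q there: v:T, w:F, y:F. ✓
v: no successors, so ◇q fails. ✗
w: successors {s, z}; q there: s:T, z:F. ✓
x: successors {w, x}; q there: w:F, x:F. ✗
y: successors {s, w, y, z}; q there: s:T, w:F, y:F, z:F. ✓
z: successors {u, y}; q there: u:T, y:F. ✓
— 6 worlds.

5 and 6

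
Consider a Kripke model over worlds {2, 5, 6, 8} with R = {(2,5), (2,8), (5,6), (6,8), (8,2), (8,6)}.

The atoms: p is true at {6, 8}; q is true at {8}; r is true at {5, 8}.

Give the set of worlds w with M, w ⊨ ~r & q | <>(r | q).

2: ~r & q is F, <>(r | q) is T. ✓
5: ~r & q is F, <>(r | q) is F. ✗
6: ~r & q is F, <>(r | q) is T. ✓
8: ~r & q is F, <>(r | q) is F. ✗

{2, 6}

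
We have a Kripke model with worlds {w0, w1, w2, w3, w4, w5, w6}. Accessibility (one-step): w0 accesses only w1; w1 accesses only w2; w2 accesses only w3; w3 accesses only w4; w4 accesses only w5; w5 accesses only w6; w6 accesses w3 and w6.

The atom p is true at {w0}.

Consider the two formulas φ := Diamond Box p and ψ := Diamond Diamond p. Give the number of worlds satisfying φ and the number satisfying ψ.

For Diamond Box p:
w0: successors {w1}; Box p there: w1:F. ✗
w1: successors {w2}; Box p there: w2:F. ✗
w2: successors {w3}; Box p there: w3:F. ✗
w3: successors {w4}; Box p there: w4:F. ✗
w4: successors {w5}; Box p there: w5:F. ✗
w5: successors {w6}; Box p there: w6:F. ✗
w6: successors {w3, w6}; Box p there: w3:F, w6:F. ✗
— 0 worlds.
For Diamond Diamond p:
w0: successors {w1}; Diamond p there: w1:F. ✗
w1: successors {w2}; Diamond p there: w2:F. ✗
w2: successors {w3}; Diamond p there: w3:F. ✗
w3: successors {w4}; Diamond p there: w4:F. ✗
w4: successors {w5}; Diamond p there: w5:F. ✗
w5: successors {w6}; Diamond p there: w6:F. ✗
w6: successors {w3, w6}; Diamond p there: w3:F, w6:F. ✗
— 0 worlds.

0 and 0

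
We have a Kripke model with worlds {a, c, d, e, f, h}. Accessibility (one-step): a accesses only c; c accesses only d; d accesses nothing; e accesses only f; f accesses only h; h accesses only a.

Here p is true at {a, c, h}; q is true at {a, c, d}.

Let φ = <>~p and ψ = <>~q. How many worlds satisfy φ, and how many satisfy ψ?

2 and 2

For <>~p:
a: successors {c}; ~p there: c:F. ✗
c: successors {d}; ~p there: d:T. ✓
d: no successors, so <>~p fails. ✗
e: successors {f}; ~p there: f:T. ✓
f: successors {h}; ~p there: h:F. ✗
h: successors {a}; ~p there: a:F. ✗
— 2 worlds.
For <>~q:
a: successors {c}; ~q there: c:F. ✗
c: successors {d}; ~q there: d:F. ✗
d: no successors, so <>~q fails. ✗
e: successors {f}; ~q there: f:T. ✓
f: successors {h}; ~q there: h:T. ✓
h: successors {a}; ~q there: a:F. ✗
— 2 worlds.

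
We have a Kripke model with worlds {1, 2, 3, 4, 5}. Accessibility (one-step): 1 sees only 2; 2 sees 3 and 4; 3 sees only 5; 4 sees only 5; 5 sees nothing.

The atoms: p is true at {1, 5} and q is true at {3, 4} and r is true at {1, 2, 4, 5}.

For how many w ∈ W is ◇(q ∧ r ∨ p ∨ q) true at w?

1: successors {2}; q ∧ r ∨ p ∨ q there: 2:F. ✗
2: successors {3, 4}; q ∧ r ∨ p ∨ q there: 3:T, 4:T. ✓
3: successors {5}; q ∧ r ∨ p ∨ q there: 5:T. ✓
4: successors {5}; q ∧ r ∨ p ∨ q there: 5:T. ✓
5: no successors, so ◇(q ∧ r ∨ p ∨ q) fails. ✗
Satisfying worlds: {2, 3, 4}.

3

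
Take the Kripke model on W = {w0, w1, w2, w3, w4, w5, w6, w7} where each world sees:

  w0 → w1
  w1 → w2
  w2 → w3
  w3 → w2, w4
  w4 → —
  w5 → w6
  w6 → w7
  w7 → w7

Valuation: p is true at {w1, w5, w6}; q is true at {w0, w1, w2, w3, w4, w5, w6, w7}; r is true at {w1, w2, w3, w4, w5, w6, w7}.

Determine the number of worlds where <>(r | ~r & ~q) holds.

7

w0: successors {w1}; r | ~r & ~q there: w1:T. ✓
w1: successors {w2}; r | ~r & ~q there: w2:T. ✓
w2: successors {w3}; r | ~r & ~q there: w3:T. ✓
w3: successors {w2, w4}; r | ~r & ~q there: w2:T, w4:T. ✓
w4: no successors, so <>(r | ~r & ~q) fails. ✗
w5: successors {w6}; r | ~r & ~q there: w6:T. ✓
w6: successors {w7}; r | ~r & ~q there: w7:T. ✓
w7: successors {w7}; r | ~r & ~q there: w7:T. ✓
Satisfying worlds: {w0, w1, w2, w3, w5, w6, w7}.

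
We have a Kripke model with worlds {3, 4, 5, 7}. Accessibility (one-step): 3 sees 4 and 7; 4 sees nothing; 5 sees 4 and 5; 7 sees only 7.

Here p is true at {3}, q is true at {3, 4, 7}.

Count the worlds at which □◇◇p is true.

3: successors {4, 7}; ◇◇p there: 4:F, 7:F. ✗
4: no successors, so □◇◇p holds vacuously. ✓
5: successors {4, 5}; ◇◇p there: 4:F, 5:F. ✗
7: successors {7}; ◇◇p there: 7:F. ✗
Satisfying worlds: {4}.

1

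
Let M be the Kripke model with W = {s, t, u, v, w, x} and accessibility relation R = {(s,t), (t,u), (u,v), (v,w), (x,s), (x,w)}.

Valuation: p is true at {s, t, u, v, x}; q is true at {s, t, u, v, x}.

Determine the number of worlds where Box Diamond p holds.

s: successors {t}; Diamond p there: t:T. ✓
t: successors {u}; Diamond p there: u:T. ✓
u: successors {v}; Diamond p there: v:F. ✗
v: successors {w}; Diamond p there: w:F. ✗
w: no successors, so Box Diamond p holds vacuously. ✓
x: successors {s, w}; Diamond p there: s:T, w:F. ✗
Satisfying worlds: {s, t, w}.

3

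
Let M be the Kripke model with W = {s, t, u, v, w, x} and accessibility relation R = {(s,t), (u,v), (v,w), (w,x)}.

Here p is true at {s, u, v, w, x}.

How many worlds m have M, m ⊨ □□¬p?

4

s: successors {t}; □¬p there: t:T. ✓
t: no successors, so □□¬p holds vacuously. ✓
u: successors {v}; □¬p there: v:F. ✗
v: successors {w}; □¬p there: w:F. ✗
w: successors {x}; □¬p there: x:T. ✓
x: no successors, so □□¬p holds vacuously. ✓
Satisfying worlds: {s, t, w, x}.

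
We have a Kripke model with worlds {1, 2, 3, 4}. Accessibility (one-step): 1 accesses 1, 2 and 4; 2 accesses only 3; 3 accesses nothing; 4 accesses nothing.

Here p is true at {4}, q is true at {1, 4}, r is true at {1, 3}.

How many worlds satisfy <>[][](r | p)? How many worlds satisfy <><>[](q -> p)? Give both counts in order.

For <>[][](r | p):
1: successors {1, 2, 4}; [][](r | p) there: 1:F, 2:T, 4:T. ✓
2: successors {3}; [][](r | p) there: 3:T. ✓
3: no successors, so <>[][](r | p) fails. ✗
4: no successors, so <>[][](r | p) fails. ✗
— 2 worlds.
For <><>[](q -> p):
1: successors {1, 2, 4}; <>[](q -> p) there: 1:T, 2:T, 4:F. ✓
2: successors {3}; <>[](q -> p) there: 3:F. ✗
3: no successors, so <><>[](q -> p) fails. ✗
4: no successors, so <><>[](q -> p) fails. ✗
— 1 world.

2 and 1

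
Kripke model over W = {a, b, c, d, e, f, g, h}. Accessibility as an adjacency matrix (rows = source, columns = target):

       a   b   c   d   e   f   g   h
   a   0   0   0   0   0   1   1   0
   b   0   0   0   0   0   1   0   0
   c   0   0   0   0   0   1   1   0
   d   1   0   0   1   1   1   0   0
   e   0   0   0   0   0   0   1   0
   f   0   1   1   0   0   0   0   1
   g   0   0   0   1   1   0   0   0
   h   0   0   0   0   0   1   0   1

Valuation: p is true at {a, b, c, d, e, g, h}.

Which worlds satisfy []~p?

{b}

a: successors {f, g}; ~p there: f:T, g:F. ✗
b: successors {f}; ~p there: f:T. ✓
c: successors {f, g}; ~p there: f:T, g:F. ✗
d: successors {a, d, e, f}; ~p there: a:F, d:F, e:F, f:T. ✗
e: successors {g}; ~p there: g:F. ✗
f: successors {b, c, h}; ~p there: b:F, c:F, h:F. ✗
g: successors {d, e}; ~p there: d:F, e:F. ✗
h: successors {f, h}; ~p there: f:T, h:F. ✗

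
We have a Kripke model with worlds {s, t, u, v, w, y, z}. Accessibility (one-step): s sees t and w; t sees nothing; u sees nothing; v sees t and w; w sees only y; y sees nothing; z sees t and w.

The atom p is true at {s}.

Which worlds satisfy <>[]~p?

{s, v, w, z}

s: successors {t, w}; []~p there: t:T, w:T. ✓
t: no successors, so <>[]~p fails. ✗
u: no successors, so <>[]~p fails. ✗
v: successors {t, w}; []~p there: t:T, w:T. ✓
w: successors {y}; []~p there: y:T. ✓
y: no successors, so <>[]~p fails. ✗
z: successors {t, w}; []~p there: t:T, w:T. ✓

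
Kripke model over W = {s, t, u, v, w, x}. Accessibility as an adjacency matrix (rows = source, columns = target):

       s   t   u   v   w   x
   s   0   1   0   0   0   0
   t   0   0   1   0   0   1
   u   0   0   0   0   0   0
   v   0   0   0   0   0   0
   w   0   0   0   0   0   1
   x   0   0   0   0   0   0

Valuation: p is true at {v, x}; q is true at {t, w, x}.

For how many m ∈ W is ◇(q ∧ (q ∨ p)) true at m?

s: successors {t}; q ∧ (q ∨ p) there: t:T. ✓
t: successors {u, x}; q ∧ (q ∨ p) there: u:F, x:T. ✓
u: no successors, so ◇(q ∧ (q ∨ p)) fails. ✗
v: no successors, so ◇(q ∧ (q ∨ p)) fails. ✗
w: successors {x}; q ∧ (q ∨ p) there: x:T. ✓
x: no successors, so ◇(q ∧ (q ∨ p)) fails. ✗
Satisfying worlds: {s, t, w}.

3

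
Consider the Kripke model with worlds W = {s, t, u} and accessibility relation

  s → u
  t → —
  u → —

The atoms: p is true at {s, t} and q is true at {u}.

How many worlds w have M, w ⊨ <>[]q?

s: successors {u}; []q there: u:T. ✓
t: no successors, so <>[]q fails. ✗
u: no successors, so <>[]q fails. ✗
Satisfying worlds: {s}.

1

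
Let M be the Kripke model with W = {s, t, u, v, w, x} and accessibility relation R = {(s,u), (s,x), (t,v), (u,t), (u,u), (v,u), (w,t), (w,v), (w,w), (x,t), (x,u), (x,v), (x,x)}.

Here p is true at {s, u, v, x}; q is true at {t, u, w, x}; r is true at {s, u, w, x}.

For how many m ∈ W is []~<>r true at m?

s: successors {u, x}; ~<>r there: u:F, x:F. ✗
t: successors {v}; ~<>r there: v:F. ✗
u: successors {t, u}; ~<>r there: t:T, u:F. ✗
v: successors {u}; ~<>r there: u:F. ✗
w: successors {t, v, w}; ~<>r there: t:T, v:F, w:F. ✗
x: successors {t, u, v, x}; ~<>r there: t:T, u:F, v:F, x:F. ✗
Satisfying worlds: ∅.

0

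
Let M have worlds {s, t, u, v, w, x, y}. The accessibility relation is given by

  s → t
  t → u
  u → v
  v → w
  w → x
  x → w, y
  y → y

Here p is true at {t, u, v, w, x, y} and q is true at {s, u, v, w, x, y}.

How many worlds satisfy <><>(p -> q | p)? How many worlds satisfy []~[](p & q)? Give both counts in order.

7 and 0

For <><>(p -> q | p):
s: successors {t}; <>(p -> q | p) there: t:T. ✓
t: successors {u}; <>(p -> q | p) there: u:T. ✓
u: successors {v}; <>(p -> q | p) there: v:T. ✓
v: successors {w}; <>(p -> q | p) there: w:T. ✓
w: successors {x}; <>(p -> q | p) there: x:T. ✓
x: successors {w, y}; <>(p -> q | p) there: w:T, y:T. ✓
y: successors {y}; <>(p -> q | p) there: y:T. ✓
— 7 worlds.
For []~[](p & q):
s: successors {t}; ~[](p & q) there: t:F. ✗
t: successors {u}; ~[](p & q) there: u:F. ✗
u: successors {v}; ~[](p & q) there: v:F. ✗
v: successors {w}; ~[](p & q) there: w:F. ✗
w: successors {x}; ~[](p & q) there: x:F. ✗
x: successors {w, y}; ~[](p & q) there: w:F, y:F. ✗
y: successors {y}; ~[](p & q) there: y:F. ✗
— 0 worlds.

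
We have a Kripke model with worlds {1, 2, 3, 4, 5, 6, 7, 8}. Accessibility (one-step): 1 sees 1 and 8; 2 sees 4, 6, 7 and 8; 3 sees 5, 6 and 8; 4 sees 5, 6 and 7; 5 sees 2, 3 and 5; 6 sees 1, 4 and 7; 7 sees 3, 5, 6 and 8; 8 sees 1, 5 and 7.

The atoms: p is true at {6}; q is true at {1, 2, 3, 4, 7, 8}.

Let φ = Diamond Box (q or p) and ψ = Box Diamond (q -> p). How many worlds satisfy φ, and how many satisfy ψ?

8 and 1

For Diamond Box (q or p):
1: successors {1, 8}; Box (q or p) there: 1:T, 8:F. ✓
2: successors {4, 6, 7, 8}; Box (q or p) there: 4:F, 6:T, 7:F, 8:F. ✓
3: successors {5, 6, 8}; Box (q or p) there: 5:F, 6:T, 8:F. ✓
4: successors {5, 6, 7}; Box (q or p) there: 5:F, 6:T, 7:F. ✓
5: successors {2, 3, 5}; Box (q or p) there: 2:T, 3:F, 5:F. ✓
6: successors {1, 4, 7}; Box (q or p) there: 1:T, 4:F, 7:F. ✓
7: successors {3, 5, 6, 8}; Box (q or p) there: 3:F, 5:F, 6:T, 8:F. ✓
8: successors {1, 5, 7}; Box (q or p) there: 1:T, 5:F, 7:F. ✓
— 8 worlds.
For Box Diamond (q -> p):
1: successors {1, 8}; Diamond (q -> p) there: 1:F, 8:T. ✗
2: successors {4, 6, 7, 8}; Diamond (q -> p) there: 4:T, 6:F, 7:T, 8:T. ✗
3: successors {5, 6, 8}; Diamond (q -> p) there: 5:T, 6:F, 8:T. ✗
4: successors {5, 6, 7}; Diamond (q -> p) there: 5:T, 6:F, 7:T. ✗
5: successors {2, 3, 5}; Diamond (q -> p) there: 2:T, 3:T, 5:T. ✓
6: successors {1, 4, 7}; Diamond (q -> p) there: 1:F, 4:T, 7:T. ✗
7: successors {3, 5, 6, 8}; Diamond (q -> p) there: 3:T, 5:T, 6:F, 8:T. ✗
8: successors {1, 5, 7}; Diamond (q -> p) there: 1:F, 5:T, 7:T. ✗
— 1 world.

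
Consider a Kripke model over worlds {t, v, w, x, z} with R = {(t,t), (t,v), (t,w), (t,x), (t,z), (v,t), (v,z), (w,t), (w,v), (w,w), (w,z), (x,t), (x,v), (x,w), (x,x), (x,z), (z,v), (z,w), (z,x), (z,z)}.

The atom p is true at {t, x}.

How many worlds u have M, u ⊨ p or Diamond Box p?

t: p is T, Diamond Box p is F. ✓
v: p is F, Diamond Box p is F. ✗
w: p is F, Diamond Box p is F. ✗
x: p is T, Diamond Box p is F. ✓
z: p is F, Diamond Box p is F. ✗
Satisfying worlds: {t, x}.

2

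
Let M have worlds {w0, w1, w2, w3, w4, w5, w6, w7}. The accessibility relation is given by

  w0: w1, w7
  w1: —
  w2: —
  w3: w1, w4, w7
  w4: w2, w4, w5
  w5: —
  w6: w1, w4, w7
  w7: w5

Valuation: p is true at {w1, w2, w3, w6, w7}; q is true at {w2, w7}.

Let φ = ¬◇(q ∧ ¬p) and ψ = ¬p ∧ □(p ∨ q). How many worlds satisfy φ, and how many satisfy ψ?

8 and 2

For ¬◇(q ∧ ¬p):
w0: ◇(q ∧ ¬p) is F. ✓
w1: ◇(q ∧ ¬p) is F. ✓
w2: ◇(q ∧ ¬p) is F. ✓
w3: ◇(q ∧ ¬p) is F. ✓
w4: ◇(q ∧ ¬p) is F. ✓
w5: ◇(q ∧ ¬p) is F. ✓
w6: ◇(q ∧ ¬p) is F. ✓
w7: ◇(q ∧ ¬p) is F. ✓
— 8 worlds.
For ¬p ∧ □(p ∨ q):
w0: ¬p is T, □(p ∨ q) is T. ✓
w1: ¬p is F, □(p ∨ q) is T. ✗
w2: ¬p is F, □(p ∨ q) is T. ✗
w3: ¬p is F, □(p ∨ q) is F. ✗
w4: ¬p is T, □(p ∨ q) is F. ✗
w5: ¬p is T, □(p ∨ q) is T. ✓
w6: ¬p is F, □(p ∨ q) is F. ✗
w7: ¬p is F, □(p ∨ q) is F. ✗
— 2 worlds.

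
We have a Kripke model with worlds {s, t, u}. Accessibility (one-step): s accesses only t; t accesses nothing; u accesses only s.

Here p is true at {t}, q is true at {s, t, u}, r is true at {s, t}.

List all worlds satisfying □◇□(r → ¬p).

s: successors {t}; ◇□(r → ¬p) there: t:F. ✗
t: no successors, so □◇□(r → ¬p) holds vacuously. ✓
u: successors {s}; ◇□(r → ¬p) there: s:T. ✓

{t, u}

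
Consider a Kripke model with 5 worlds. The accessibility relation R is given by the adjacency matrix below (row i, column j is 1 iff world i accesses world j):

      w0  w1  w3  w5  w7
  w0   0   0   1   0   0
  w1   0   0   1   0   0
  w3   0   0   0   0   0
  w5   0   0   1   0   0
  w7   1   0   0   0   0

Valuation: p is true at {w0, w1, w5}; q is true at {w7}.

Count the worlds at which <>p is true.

w0: successors {w3}; p there: w3:F. ✗
w1: successors {w3}; p there: w3:F. ✗
w3: no successors, so <>p fails. ✗
w5: successors {w3}; p there: w3:F. ✗
w7: successors {w0}; p there: w0:T. ✓
Satisfying worlds: {w7}.

1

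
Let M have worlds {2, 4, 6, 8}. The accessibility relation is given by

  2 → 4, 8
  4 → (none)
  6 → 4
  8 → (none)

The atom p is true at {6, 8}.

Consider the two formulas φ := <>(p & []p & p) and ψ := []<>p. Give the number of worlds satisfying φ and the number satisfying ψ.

For <>(p & []p & p):
2: successors {4, 8}; p & []p & p there: 4:F, 8:T. ✓
4: no successors, so <>(p & []p & p) fails. ✗
6: successors {4}; p & []p & p there: 4:F. ✗
8: no successors, so <>(p & []p & p) fails. ✗
— 1 world.
For []<>p:
2: successors {4, 8}; <>p there: 4:F, 8:F. ✗
4: no successors, so []<>p holds vacuously. ✓
6: successors {4}; <>p there: 4:F. ✗
8: no successors, so []<>p holds vacuously. ✓
— 2 worlds.

1 and 2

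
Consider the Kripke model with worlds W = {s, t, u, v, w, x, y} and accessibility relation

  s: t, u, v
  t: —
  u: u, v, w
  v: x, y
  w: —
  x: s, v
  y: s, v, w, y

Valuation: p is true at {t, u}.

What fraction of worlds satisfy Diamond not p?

s: successors {t, u, v}; not p there: t:F, u:F, v:T. ✓
t: no successors, so Diamond not p fails. ✗
u: successors {u, v, w}; not p there: u:F, v:T, w:T. ✓
v: successors {x, y}; not p there: x:T, y:T. ✓
w: no successors, so Diamond not p fails. ✗
x: successors {s, v}; not p there: s:T, v:T. ✓
y: successors {s, v, w, y}; not p there: s:T, v:T, w:T, y:T. ✓
That's 5 of 7 worlds, so 5/7.

5/7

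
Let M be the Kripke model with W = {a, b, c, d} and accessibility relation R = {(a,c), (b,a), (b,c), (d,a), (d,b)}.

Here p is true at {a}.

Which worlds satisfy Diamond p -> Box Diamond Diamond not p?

a: Diamond p is F, Box Diamond Diamond not p is F. ✓
b: Diamond p is T, Box Diamond Diamond not p is F. ✗
c: Diamond p is F, Box Diamond Diamond not p is T. ✓
d: Diamond p is T, Box Diamond Diamond not p is F. ✗

{a, c}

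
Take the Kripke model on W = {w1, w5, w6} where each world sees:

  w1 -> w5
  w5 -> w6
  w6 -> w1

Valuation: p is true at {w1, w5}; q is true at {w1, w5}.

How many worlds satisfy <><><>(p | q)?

w1: successors {w5}; <><>(p | q) there: w5:T. ✓
w5: successors {w6}; <><>(p | q) there: w6:T. ✓
w6: successors {w1}; <><>(p | q) there: w1:F. ✗
Satisfying worlds: {w1, w5}.

2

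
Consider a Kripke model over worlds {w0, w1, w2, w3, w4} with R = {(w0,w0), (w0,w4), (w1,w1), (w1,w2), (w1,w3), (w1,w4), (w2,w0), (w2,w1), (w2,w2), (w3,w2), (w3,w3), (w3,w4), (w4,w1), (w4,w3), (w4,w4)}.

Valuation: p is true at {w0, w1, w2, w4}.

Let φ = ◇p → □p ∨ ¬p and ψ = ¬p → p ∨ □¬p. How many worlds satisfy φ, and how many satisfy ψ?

3 and 4

For ◇p → □p ∨ ¬p:
w0: ◇p is T, □p ∨ ¬p is T. ✓
w1: ◇p is T, □p ∨ ¬p is F. ✗
w2: ◇p is T, □p ∨ ¬p is T. ✓
w3: ◇p is T, □p ∨ ¬p is T. ✓
w4: ◇p is T, □p ∨ ¬p is F. ✗
— 3 worlds.
For ¬p → p ∨ □¬p:
w0: ¬p is F, p ∨ □¬p is T. ✓
w1: ¬p is F, p ∨ □¬p is T. ✓
w2: ¬p is F, p ∨ □¬p is T. ✓
w3: ¬p is T, p ∨ □¬p is F. ✗
w4: ¬p is F, p ∨ □¬p is T. ✓
— 4 worlds.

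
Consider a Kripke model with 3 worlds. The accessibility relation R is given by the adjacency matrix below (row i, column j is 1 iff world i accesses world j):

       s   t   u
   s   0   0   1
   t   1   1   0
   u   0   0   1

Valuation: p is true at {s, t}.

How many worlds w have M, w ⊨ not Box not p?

s: Box not p is T. ✗
t: Box not p is F. ✓
u: Box not p is T. ✗
Satisfying worlds: {t}.

1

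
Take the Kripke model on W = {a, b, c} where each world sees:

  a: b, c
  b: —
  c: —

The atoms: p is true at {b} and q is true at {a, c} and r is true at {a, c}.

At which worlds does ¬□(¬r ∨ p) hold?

{a}

a: □(¬r ∨ p) is F. ✓
b: □(¬r ∨ p) is T. ✗
c: □(¬r ∨ p) is T. ✗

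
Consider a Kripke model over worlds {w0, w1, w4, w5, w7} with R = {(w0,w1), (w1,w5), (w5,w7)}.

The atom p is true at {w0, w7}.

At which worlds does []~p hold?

w0: successors {w1}; ~p there: w1:T. ✓
w1: successors {w5}; ~p there: w5:T. ✓
w4: no successors, so []~p holds vacuously. ✓
w5: successors {w7}; ~p there: w7:F. ✗
w7: no successors, so []~p holds vacuously. ✓

{w0, w1, w4, w7}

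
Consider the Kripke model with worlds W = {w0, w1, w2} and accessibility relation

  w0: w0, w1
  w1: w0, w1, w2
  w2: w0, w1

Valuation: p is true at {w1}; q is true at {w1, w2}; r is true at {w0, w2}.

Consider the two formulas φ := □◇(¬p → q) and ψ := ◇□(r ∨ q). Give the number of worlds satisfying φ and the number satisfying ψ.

For □◇(¬p → q):
w0: successors {w0, w1}; ◇(¬p → q) there: w0:T, w1:T. ✓
w1: successors {w0, w1, w2}; ◇(¬p → q) there: w0:T, w1:T, w2:T. ✓
w2: successors {w0, w1}; ◇(¬p → q) there: w0:T, w1:T. ✓
— 3 worlds.
For ◇□(r ∨ q):
w0: successors {w0, w1}; □(r ∨ q) there: w0:T, w1:T. ✓
w1: successors {w0, w1, w2}; □(r ∨ q) there: w0:T, w1:T, w2:T. ✓
w2: successors {w0, w1}; □(r ∨ q) there: w0:T, w1:T. ✓
— 3 worlds.

3 and 3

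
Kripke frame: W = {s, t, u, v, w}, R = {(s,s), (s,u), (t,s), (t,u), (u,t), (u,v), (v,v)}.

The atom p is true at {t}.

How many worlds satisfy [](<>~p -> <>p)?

1

s: successors {s, u}; <>~p -> <>p there: s:F, u:T. ✗
t: successors {s, u}; <>~p -> <>p there: s:F, u:T. ✗
u: successors {t, v}; <>~p -> <>p there: t:F, v:F. ✗
v: successors {v}; <>~p -> <>p there: v:F. ✗
w: no successors, so [](<>~p -> <>p) holds vacuously. ✓
Satisfying worlds: {w}.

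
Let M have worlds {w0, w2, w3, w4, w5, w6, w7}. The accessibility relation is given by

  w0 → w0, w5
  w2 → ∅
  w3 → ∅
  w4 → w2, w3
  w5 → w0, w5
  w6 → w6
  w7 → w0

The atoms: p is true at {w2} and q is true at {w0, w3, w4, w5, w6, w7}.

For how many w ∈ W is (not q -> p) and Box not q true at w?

2

w0: not q -> p is T, Box not q is F. ✗
w2: not q -> p is T, Box not q is T. ✓
w3: not q -> p is T, Box not q is T. ✓
w4: not q -> p is T, Box not q is F. ✗
w5: not q -> p is T, Box not q is F. ✗
w6: not q -> p is T, Box not q is F. ✗
w7: not q -> p is T, Box not q is F. ✗
Satisfying worlds: {w2, w3}.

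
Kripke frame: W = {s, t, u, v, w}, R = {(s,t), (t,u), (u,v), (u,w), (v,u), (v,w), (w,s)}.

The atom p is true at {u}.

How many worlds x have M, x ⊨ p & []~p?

1

s: p is F, []~p is T. ✗
t: p is F, []~p is F. ✗
u: p is T, []~p is T. ✓
v: p is F, []~p is F. ✗
w: p is F, []~p is T. ✗
Satisfying worlds: {u}.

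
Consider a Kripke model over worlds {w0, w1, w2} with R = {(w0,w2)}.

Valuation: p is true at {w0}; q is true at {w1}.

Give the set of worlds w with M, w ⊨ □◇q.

{w1, w2}

w0: successors {w2}; ◇q there: w2:F. ✗
w1: no successors, so □◇q holds vacuously. ✓
w2: no successors, so □◇q holds vacuously. ✓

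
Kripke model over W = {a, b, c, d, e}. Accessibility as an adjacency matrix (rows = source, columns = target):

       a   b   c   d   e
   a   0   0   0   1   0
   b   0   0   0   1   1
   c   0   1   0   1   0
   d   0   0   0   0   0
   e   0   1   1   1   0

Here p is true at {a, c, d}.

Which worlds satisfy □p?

a: successors {d}; p there: d:T. ✓
b: successors {d, e}; p there: d:T, e:F. ✗
c: successors {b, d}; p there: b:F, d:T. ✗
d: no successors, so □p holds vacuously. ✓
e: successors {b, c, d}; p there: b:F, c:T, d:T. ✗

{a, d}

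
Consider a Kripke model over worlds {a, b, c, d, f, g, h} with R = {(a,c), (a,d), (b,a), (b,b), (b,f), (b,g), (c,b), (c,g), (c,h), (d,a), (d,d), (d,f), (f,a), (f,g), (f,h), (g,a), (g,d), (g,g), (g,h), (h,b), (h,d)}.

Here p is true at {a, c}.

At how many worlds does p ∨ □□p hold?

a: p is T, □□p is F. ✓
b: p is F, □□p is F. ✗
c: p is T, □□p is F. ✓
d: p is F, □□p is F. ✗
f: p is F, □□p is F. ✗
g: p is F, □□p is F. ✗
h: p is F, □□p is F. ✗
Satisfying worlds: {a, c}.

2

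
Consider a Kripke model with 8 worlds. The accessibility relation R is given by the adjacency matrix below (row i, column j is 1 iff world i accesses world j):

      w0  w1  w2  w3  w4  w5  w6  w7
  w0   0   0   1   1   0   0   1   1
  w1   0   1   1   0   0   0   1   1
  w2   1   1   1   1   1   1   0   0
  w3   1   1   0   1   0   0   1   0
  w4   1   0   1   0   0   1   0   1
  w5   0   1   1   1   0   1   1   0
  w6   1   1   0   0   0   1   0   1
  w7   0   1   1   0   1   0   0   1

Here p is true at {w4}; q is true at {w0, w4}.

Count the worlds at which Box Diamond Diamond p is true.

w0: successors {w2, w3, w6, w7}; Diamond Diamond p there: w2:T, w3:F, w6:T, w7:T. ✗
w1: successors {w1, w2, w6, w7}; Diamond Diamond p there: w1:T, w2:T, w6:T, w7:T. ✓
w2: successors {w0, w1, w2, w3, w4, w5}; Diamond Diamond p there: w0:T, w1:T, w2:T, w3:F, w4:T, w5:T. ✗
w3: successors {w0, w1, w3, w6}; Diamond Diamond p there: w0:T, w1:T, w3:F, w6:T. ✗
w4: successors {w0, w2, w5, w7}; Diamond Diamond p there: w0:T, w2:T, w5:T, w7:T. ✓
w5: successors {w1, w2, w3, w5, w6}; Diamond Diamond p there: w1:T, w2:T, w3:F, w5:T, w6:T. ✗
w6: successors {w0, w1, w5, w7}; Diamond Diamond p there: w0:T, w1:T, w5:T, w7:T. ✓
w7: successors {w1, w2, w4, w7}; Diamond Diamond p there: w1:T, w2:T, w4:T, w7:T. ✓
Satisfying worlds: {w1, w4, w6, w7}.

4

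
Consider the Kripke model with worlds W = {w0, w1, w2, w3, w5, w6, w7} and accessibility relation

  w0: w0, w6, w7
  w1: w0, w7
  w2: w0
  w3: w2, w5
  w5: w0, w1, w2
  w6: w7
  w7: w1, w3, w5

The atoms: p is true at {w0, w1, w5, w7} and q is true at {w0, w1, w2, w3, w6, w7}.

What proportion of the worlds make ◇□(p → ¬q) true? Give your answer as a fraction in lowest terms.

w0: successors {w0, w6, w7}; □(p → ¬q) there: w0:F, w6:F, w7:F. ✗
w1: successors {w0, w7}; □(p → ¬q) there: w0:F, w7:F. ✗
w2: successors {w0}; □(p → ¬q) there: w0:F. ✗
w3: successors {w2, w5}; □(p → ¬q) there: w2:F, w5:F. ✗
w5: successors {w0, w1, w2}; □(p → ¬q) there: w0:F, w1:F, w2:F. ✗
w6: successors {w7}; □(p → ¬q) there: w7:F. ✗
w7: successors {w1, w3, w5}; □(p → ¬q) there: w1:F, w3:T, w5:F. ✓
That's 1 of 7 worlds, so 1/7.

1/7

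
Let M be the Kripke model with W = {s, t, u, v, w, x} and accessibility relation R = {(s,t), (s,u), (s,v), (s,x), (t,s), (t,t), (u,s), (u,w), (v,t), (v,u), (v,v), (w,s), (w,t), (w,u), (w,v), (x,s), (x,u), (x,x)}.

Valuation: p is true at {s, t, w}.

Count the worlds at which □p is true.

2

s: successors {t, u, v, x}; p there: t:T, u:F, v:F, x:F. ✗
t: successors {s, t}; p there: s:T, t:T. ✓
u: successors {s, w}; p there: s:T, w:T. ✓
v: successors {t, u, v}; p there: t:T, u:F, v:F. ✗
w: successors {s, t, u, v}; p there: s:T, t:T, u:F, v:F. ✗
x: successors {s, u, x}; p there: s:T, u:F, x:F. ✗
Satisfying worlds: {t, u}.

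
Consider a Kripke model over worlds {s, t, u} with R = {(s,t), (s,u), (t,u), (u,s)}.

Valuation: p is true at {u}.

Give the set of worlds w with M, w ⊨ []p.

s: successors {t, u}; p there: t:F, u:T. ✗
t: successors {u}; p there: u:T. ✓
u: successors {s}; p there: s:F. ✗

{t}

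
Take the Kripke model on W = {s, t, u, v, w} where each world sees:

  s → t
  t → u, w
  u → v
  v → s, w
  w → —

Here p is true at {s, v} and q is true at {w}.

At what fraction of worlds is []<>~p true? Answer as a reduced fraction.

s: successors {t}; <>~p there: t:T. ✓
t: successors {u, w}; <>~p there: u:F, w:F. ✗
u: successors {v}; <>~p there: v:T. ✓
v: successors {s, w}; <>~p there: s:T, w:F. ✗
w: no successors, so []<>~p holds vacuously. ✓
That's 3 of 5 worlds, so 3/5.

3/5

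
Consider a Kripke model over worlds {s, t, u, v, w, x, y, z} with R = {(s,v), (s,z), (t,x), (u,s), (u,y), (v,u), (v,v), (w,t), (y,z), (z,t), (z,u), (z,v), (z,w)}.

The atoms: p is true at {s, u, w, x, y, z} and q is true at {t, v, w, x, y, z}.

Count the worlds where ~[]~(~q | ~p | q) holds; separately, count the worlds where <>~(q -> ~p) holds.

7 and 5

For ~[]~(~q | ~p | q):
s: []~(~q | ~p | q) is F. ✓
t: []~(~q | ~p | q) is F. ✓
u: []~(~q | ~p | q) is F. ✓
v: []~(~q | ~p | q) is F. ✓
w: []~(~q | ~p | q) is F. ✓
x: []~(~q | ~p | q) is T. ✗
y: []~(~q | ~p | q) is F. ✓
z: []~(~q | ~p | q) is F. ✓
— 7 worlds.
For <>~(q -> ~p):
s: successors {v, z}; ~(q -> ~p) there: v:F, z:T. ✓
t: successors {x}; ~(q -> ~p) there: x:T. ✓
u: successors {s, y}; ~(q -> ~p) there: s:F, y:T. ✓
v: successors {u, v}; ~(q -> ~p) there: u:F, v:F. ✗
w: successors {t}; ~(q -> ~p) there: t:F. ✗
x: no successors, so <>~(q -> ~p) fails. ✗
y: successors {z}; ~(q -> ~p) there: z:T. ✓
z: successors {t, u, v, w}; ~(q -> ~p) there: t:F, u:F, v:F, w:T. ✓
— 5 worlds.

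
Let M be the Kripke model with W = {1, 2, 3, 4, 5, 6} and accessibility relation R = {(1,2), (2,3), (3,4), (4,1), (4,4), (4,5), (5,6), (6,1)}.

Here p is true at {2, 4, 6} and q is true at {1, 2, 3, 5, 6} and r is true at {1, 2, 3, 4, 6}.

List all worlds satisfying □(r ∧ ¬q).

1: successors {2}; r ∧ ¬q there: 2:F. ✗
2: successors {3}; r ∧ ¬q there: 3:F. ✗
3: successors {4}; r ∧ ¬q there: 4:T. ✓
4: successors {1, 4, 5}; r ∧ ¬q there: 1:F, 4:T, 5:F. ✗
5: successors {6}; r ∧ ¬q there: 6:F. ✗
6: successors {1}; r ∧ ¬q there: 1:F. ✗

{3}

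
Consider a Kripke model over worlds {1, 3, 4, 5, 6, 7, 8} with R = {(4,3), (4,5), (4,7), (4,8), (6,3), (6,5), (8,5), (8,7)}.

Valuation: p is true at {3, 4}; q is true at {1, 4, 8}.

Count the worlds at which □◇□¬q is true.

1: no successors, so □◇□¬q holds vacuously. ✓
3: no successors, so □◇□¬q holds vacuously. ✓
4: successors {3, 5, 7, 8}; ◇□¬q there: 3:F, 5:F, 7:F, 8:T. ✗
5: no successors, so □◇□¬q holds vacuously. ✓
6: successors {3, 5}; ◇□¬q there: 3:F, 5:F. ✗
7: no successors, so □◇□¬q holds vacuously. ✓
8: successors {5, 7}; ◇□¬q there: 5:F, 7:F. ✗
Satisfying worlds: {1, 3, 5, 7}.

4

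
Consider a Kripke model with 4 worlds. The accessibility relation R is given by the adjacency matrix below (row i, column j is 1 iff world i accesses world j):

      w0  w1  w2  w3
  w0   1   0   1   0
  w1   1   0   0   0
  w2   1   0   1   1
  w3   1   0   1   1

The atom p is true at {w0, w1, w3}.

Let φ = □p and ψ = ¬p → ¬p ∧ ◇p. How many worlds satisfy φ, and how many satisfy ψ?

For □p:
w0: successors {w0, w2}; p there: w0:T, w2:F. ✗
w1: successors {w0}; p there: w0:T. ✓
w2: successors {w0, w2, w3}; p there: w0:T, w2:F, w3:T. ✗
w3: successors {w0, w2, w3}; p there: w0:T, w2:F, w3:T. ✗
— 1 world.
For ¬p → ¬p ∧ ◇p:
w0: ¬p is F, ¬p ∧ ◇p is F. ✓
w1: ¬p is F, ¬p ∧ ◇p is F. ✓
w2: ¬p is T, ¬p ∧ ◇p is T. ✓
w3: ¬p is F, ¬p ∧ ◇p is F. ✓
— 4 worlds.

1 and 4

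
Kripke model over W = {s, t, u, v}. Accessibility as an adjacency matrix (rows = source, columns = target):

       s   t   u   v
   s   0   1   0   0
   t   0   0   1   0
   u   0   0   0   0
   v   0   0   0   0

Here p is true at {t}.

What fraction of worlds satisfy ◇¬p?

1/4

s: successors {t}; ¬p there: t:F. ✗
t: successors {u}; ¬p there: u:T. ✓
u: no successors, so ◇¬p fails. ✗
v: no successors, so ◇¬p fails. ✗
That's 1 of 4 worlds, so 1/4.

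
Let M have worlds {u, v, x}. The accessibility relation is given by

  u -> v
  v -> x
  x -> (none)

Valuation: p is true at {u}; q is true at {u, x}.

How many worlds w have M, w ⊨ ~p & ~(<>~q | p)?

2

u: ~p is F, ~(<>~q | p) is F. ✗
v: ~p is T, ~(<>~q | p) is T. ✓
x: ~p is T, ~(<>~q | p) is T. ✓
Satisfying worlds: {v, x}.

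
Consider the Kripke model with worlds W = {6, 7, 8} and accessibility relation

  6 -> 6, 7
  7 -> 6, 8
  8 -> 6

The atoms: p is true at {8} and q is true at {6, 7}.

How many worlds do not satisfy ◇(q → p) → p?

6: ◇(q → p) is F, p is F. ✓
7: ◇(q → p) is T, p is F. ✗
8: ◇(q → p) is F, p is T. ✓
Satisfying worlds: {6, 8}.
So ◇(q → p) → p fails at the other 1 world.

1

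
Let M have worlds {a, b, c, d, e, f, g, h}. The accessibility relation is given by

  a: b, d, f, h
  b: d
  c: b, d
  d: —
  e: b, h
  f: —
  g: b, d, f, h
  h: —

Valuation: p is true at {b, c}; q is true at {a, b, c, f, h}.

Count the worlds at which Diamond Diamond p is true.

a: successors {b, d, f, h}; Diamond p there: b:F, d:F, f:F, h:F. ✗
b: successors {d}; Diamond p there: d:F. ✗
c: successors {b, d}; Diamond p there: b:F, d:F. ✗
d: no successors, so Diamond Diamond p fails. ✗
e: successors {b, h}; Diamond p there: b:F, h:F. ✗
f: no successors, so Diamond Diamond p fails. ✗
g: successors {b, d, f, h}; Diamond p there: b:F, d:F, f:F, h:F. ✗
h: no successors, so Diamond Diamond p fails. ✗
Satisfying worlds: ∅.

0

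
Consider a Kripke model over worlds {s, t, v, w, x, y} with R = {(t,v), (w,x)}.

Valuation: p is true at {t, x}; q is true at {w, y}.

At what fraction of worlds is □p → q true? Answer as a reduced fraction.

s: □p is T, q is F. ✗
t: □p is F, q is F. ✓
v: □p is T, q is F. ✗
w: □p is T, q is T. ✓
x: □p is T, q is F. ✗
y: □p is T, q is T. ✓
That's 3 of 6 worlds, so 3/6 = 1/2.

1/2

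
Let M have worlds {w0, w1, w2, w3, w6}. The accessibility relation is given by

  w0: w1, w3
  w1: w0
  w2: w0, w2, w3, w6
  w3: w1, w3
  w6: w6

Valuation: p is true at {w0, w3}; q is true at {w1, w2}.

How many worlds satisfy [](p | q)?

w0: successors {w1, w3}; p | q there: w1:T, w3:T. ✓
w1: successors {w0}; p | q there: w0:T. ✓
w2: successors {w0, w2, w3, w6}; p | q there: w0:T, w2:T, w3:T, w6:F. ✗
w3: successors {w1, w3}; p | q there: w1:T, w3:T. ✓
w6: successors {w6}; p | q there: w6:F. ✗
Satisfying worlds: {w0, w1, w3}.

3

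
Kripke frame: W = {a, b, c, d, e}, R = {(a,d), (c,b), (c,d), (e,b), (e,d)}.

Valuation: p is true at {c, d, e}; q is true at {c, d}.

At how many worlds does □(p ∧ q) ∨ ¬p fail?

2

a: □(p ∧ q) is T, ¬p is T. ✓
b: □(p ∧ q) is T, ¬p is T. ✓
c: □(p ∧ q) is F, ¬p is F. ✗
d: □(p ∧ q) is T, ¬p is F. ✓
e: □(p ∧ q) is F, ¬p is F. ✗
Satisfying worlds: {a, b, d}.
So □(p ∧ q) ∨ ¬p fails at the other 2 worlds.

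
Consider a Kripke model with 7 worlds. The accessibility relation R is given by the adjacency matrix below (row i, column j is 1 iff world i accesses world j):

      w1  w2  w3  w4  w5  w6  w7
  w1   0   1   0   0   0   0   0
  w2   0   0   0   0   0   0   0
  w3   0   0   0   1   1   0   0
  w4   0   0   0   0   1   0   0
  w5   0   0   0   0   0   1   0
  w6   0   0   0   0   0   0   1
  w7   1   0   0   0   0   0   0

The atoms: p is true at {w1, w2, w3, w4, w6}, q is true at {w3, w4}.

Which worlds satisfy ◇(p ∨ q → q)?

w1: successors {w2}; p ∨ q → q there: w2:F. ✗
w2: no successors, so ◇(p ∨ q → q) fails. ✗
w3: successors {w4, w5}; p ∨ q → q there: w4:T, w5:T. ✓
w4: successors {w5}; p ∨ q → q there: w5:T. ✓
w5: successors {w6}; p ∨ q → q there: w6:F. ✗
w6: successors {w7}; p ∨ q → q there: w7:T. ✓
w7: successors {w1}; p ∨ q → q there: w1:F. ✗

{w3, w4, w6}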